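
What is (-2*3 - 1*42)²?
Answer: 2304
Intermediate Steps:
(-2*3 - 1*42)² = (-6 - 42)² = (-48)² = 2304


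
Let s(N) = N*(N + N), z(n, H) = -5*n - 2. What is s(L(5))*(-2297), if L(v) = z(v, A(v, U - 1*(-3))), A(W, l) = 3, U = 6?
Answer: -3349026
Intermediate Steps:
z(n, H) = -2 - 5*n
L(v) = -2 - 5*v
s(N) = 2*N² (s(N) = N*(2*N) = 2*N²)
s(L(5))*(-2297) = (2*(-2 - 5*5)²)*(-2297) = (2*(-2 - 25)²)*(-2297) = (2*(-27)²)*(-2297) = (2*729)*(-2297) = 1458*(-2297) = -3349026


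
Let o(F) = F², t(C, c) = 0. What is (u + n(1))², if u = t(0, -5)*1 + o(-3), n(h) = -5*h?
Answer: 16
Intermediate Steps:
u = 9 (u = 0*1 + (-3)² = 0 + 9 = 9)
(u + n(1))² = (9 - 5*1)² = (9 - 5)² = 4² = 16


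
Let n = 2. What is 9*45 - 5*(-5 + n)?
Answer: 420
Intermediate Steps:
9*45 - 5*(-5 + n) = 9*45 - 5*(-5 + 2) = 405 - 5*(-3) = 405 + 15 = 420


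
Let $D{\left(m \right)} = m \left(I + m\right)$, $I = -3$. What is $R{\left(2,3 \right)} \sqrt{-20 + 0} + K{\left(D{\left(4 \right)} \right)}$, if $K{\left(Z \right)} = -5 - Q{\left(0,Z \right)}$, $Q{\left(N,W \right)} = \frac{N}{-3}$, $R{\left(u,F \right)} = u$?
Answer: $-5 + 4 i \sqrt{5} \approx -5.0 + 8.9443 i$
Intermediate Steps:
$Q{\left(N,W \right)} = - \frac{N}{3}$ ($Q{\left(N,W \right)} = N \left(- \frac{1}{3}\right) = - \frac{N}{3}$)
$D{\left(m \right)} = m \left(-3 + m\right)$
$K{\left(Z \right)} = -5$ ($K{\left(Z \right)} = -5 - \left(- \frac{1}{3}\right) 0 = -5 - 0 = -5 + 0 = -5$)
$R{\left(2,3 \right)} \sqrt{-20 + 0} + K{\left(D{\left(4 \right)} \right)} = 2 \sqrt{-20 + 0} - 5 = 2 \sqrt{-20} - 5 = 2 \cdot 2 i \sqrt{5} - 5 = 4 i \sqrt{5} - 5 = -5 + 4 i \sqrt{5}$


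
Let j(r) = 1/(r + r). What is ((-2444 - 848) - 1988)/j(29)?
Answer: -306240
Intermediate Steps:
j(r) = 1/(2*r)
((-2444 - 848) - 1988)/j(29) = ((-2444 - 848) - 1988)/(((½)/29)) = (-3292 - 1988)/(((½)*(1/29))) = -5280/1/58 = -5280*58 = -306240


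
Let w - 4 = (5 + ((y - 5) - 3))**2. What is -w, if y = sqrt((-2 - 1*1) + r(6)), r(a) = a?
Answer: -16 + 6*sqrt(3) ≈ -5.6077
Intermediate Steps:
y = sqrt(3) (y = sqrt((-2 - 1*1) + 6) = sqrt((-2 - 1) + 6) = sqrt(-3 + 6) = sqrt(3) ≈ 1.7320)
w = 4 + (-3 + sqrt(3))**2 (w = 4 + (5 + ((sqrt(3) - 5) - 3))**2 = 4 + (5 + ((-5 + sqrt(3)) - 3))**2 = 4 + (5 + (-8 + sqrt(3)))**2 = 4 + (-3 + sqrt(3))**2 ≈ 5.6077)
-w = -(16 - 6*sqrt(3)) = -16 + 6*sqrt(3)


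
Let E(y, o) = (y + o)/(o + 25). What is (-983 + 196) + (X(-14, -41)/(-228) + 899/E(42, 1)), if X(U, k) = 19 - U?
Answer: -795965/3268 ≈ -243.56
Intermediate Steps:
E(y, o) = (o + y)/(25 + o)
(-983 + 196) + (X(-14, -41)/(-228) + 899/E(42, 1)) = (-983 + 196) + ((19 - 1*(-14))/(-228) + 899/(((1 + 42)/(25 + 1)))) = -787 + ((19 + 14)*(-1/228) + 899/((43/26))) = -787 + (33*(-1/228) + 899/(((1/26)*43))) = -787 + (-11/76 + 899/(43/26)) = -787 + (-11/76 + 899*(26/43)) = -787 + (-11/76 + 23374/43) = -787 + 1775951/3268 = -795965/3268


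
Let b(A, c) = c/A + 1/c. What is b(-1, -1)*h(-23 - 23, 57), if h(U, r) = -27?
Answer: 0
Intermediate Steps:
b(A, c) = 1/c + c/A (b(A, c) = c/A + 1/c = 1/c + c/A)
b(-1, -1)*h(-23 - 23, 57) = (1/(-1) - 1/(-1))*(-27) = (-1 - 1*(-1))*(-27) = (-1 + 1)*(-27) = 0*(-27) = 0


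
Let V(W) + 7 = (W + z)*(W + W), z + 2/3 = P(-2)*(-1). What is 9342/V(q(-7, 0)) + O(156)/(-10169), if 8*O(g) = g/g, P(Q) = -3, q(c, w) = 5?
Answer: 2279970953/16189048 ≈ 140.83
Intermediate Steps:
O(g) = ⅛ (O(g) = (g/g)/8 = (⅛)*1 = ⅛)
z = 7/3 (z = -⅔ - 3*(-1) = -⅔ + 3 = 7/3 ≈ 2.3333)
V(W) = -7 + 2*W*(7/3 + W) (V(W) = -7 + (W + 7/3)*(W + W) = -7 + (7/3 + W)*(2*W) = -7 + 2*W*(7/3 + W))
9342/V(q(-7, 0)) + O(156)/(-10169) = 9342/(-7 + 2*5² + (14/3)*5) + (⅛)/(-10169) = 9342/(-7 + 2*25 + 70/3) + (⅛)*(-1/10169) = 9342/(-7 + 50 + 70/3) - 1/81352 = 9342/(199/3) - 1/81352 = 9342*(3/199) - 1/81352 = 28026/199 - 1/81352 = 2279970953/16189048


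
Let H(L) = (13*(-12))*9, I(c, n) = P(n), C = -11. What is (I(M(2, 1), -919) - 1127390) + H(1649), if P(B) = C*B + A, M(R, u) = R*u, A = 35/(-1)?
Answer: -1118720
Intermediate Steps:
A = -35 (A = 35*(-1) = -35)
P(B) = -35 - 11*B (P(B) = -11*B - 35 = -35 - 11*B)
I(c, n) = -35 - 11*n
H(L) = -1404 (H(L) = -156*9 = -1404)
(I(M(2, 1), -919) - 1127390) + H(1649) = ((-35 - 11*(-919)) - 1127390) - 1404 = ((-35 + 10109) - 1127390) - 1404 = (10074 - 1127390) - 1404 = -1117316 - 1404 = -1118720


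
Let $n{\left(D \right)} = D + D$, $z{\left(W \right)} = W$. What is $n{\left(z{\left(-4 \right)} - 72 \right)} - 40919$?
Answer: $-41071$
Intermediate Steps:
$n{\left(D \right)} = 2 D$
$n{\left(z{\left(-4 \right)} - 72 \right)} - 40919 = 2 \left(-4 - 72\right) - 40919 = 2 \left(-76\right) - 40919 = -152 - 40919 = -41071$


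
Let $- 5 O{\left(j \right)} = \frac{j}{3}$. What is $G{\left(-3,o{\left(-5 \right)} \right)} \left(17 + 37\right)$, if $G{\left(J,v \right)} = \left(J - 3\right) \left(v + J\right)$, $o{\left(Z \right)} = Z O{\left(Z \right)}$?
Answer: $1512$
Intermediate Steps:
$O{\left(j \right)} = - \frac{j}{15}$ ($O{\left(j \right)} = - \frac{j \frac{1}{3}}{5} = - \frac{\frac{1}{3} j}{5} = - \frac{j}{15}$)
$o{\left(Z \right)} = - \frac{Z^{2}}{15}$ ($o{\left(Z \right)} = Z \left(- \frac{Z}{15}\right) = - \frac{Z^{2}}{15}$)
$G{\left(J,v \right)} = \left(-3 + J\right) \left(J + v\right)$
$G{\left(-3,o{\left(-5 \right)} \right)} \left(17 + 37\right) = \left(\left(-3\right)^{2} - -9 - 3 \left(- \frac{\left(-5\right)^{2}}{15}\right) - 3 \left(- \frac{\left(-5\right)^{2}}{15}\right)\right) \left(17 + 37\right) = \left(9 + 9 - 3 \left(\left(- \frac{1}{15}\right) 25\right) - 3 \left(\left(- \frac{1}{15}\right) 25\right)\right) 54 = \left(9 + 9 - -5 - -5\right) 54 = \left(9 + 9 + 5 + 5\right) 54 = 28 \cdot 54 = 1512$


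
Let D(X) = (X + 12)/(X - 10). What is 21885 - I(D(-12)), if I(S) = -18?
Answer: 21903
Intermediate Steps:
D(X) = (12 + X)/(-10 + X)
21885 - I(D(-12)) = 21885 - 1*(-18) = 21885 + 18 = 21903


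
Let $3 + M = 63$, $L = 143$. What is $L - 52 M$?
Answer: $-2977$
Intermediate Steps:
$M = 60$ ($M = -3 + 63 = 60$)
$L - 52 M = 143 - 3120 = -2977$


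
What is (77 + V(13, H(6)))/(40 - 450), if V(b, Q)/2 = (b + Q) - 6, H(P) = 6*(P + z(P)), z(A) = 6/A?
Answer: -35/82 ≈ -0.42683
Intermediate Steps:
H(P) = 6*P + 36/P (H(P) = 6*(P + 6/P) = 6*P + 36/P)
V(b, Q) = -12 + 2*Q + 2*b (V(b, Q) = 2*((b + Q) - 6) = 2*((Q + b) - 6) = 2*(-6 + Q + b) = -12 + 2*Q + 2*b)
(77 + V(13, H(6)))/(40 - 450) = (77 + (-12 + 2*(6*6 + 36/6) + 2*13))/(40 - 450) = (77 + (-12 + 2*(36 + 36*(⅙)) + 26))/(-410) = (77 + (-12 + 2*(36 + 6) + 26))*(-1/410) = (77 + (-12 + 2*42 + 26))*(-1/410) = (77 + (-12 + 84 + 26))*(-1/410) = (77 + 98)*(-1/410) = 175*(-1/410) = -35/82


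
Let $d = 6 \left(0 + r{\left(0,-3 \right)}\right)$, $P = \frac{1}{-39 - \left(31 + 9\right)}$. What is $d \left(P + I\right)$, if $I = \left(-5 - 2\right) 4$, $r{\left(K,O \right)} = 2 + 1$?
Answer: $- \frac{39834}{79} \approx -504.23$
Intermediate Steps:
$r{\left(K,O \right)} = 3$
$I = -28$ ($I = \left(-7\right) 4 = -28$)
$P = - \frac{1}{79}$ ($P = \frac{1}{-39 - 40} = \frac{1}{-79} = - \frac{1}{79} \approx -0.012658$)
$d = 18$ ($d = 6 \left(0 + 3\right) = 6 \cdot 3 = 18$)
$d \left(P + I\right) = 18 \left(- \frac{1}{79} - 28\right) = 18 \left(- \frac{2213}{79}\right) = - \frac{39834}{79}$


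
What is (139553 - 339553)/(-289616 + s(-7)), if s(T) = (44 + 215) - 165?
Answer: 100000/144761 ≈ 0.69079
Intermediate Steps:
s(T) = 94 (s(T) = 259 - 165 = 94)
(139553 - 339553)/(-289616 + s(-7)) = (139553 - 339553)/(-289616 + 94) = -200000/(-289522) = -200000*(-1/289522) = 100000/144761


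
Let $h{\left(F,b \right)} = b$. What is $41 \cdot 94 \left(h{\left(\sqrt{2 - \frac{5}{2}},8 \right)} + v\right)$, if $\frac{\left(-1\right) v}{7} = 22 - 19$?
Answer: $-50102$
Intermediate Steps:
$v = -21$ ($v = - 7 \left(22 - 19\right) = \left(-7\right) 3 = -21$)
$41 \cdot 94 \left(h{\left(\sqrt{2 - \frac{5}{2}},8 \right)} + v\right) = 41 \cdot 94 \left(8 - 21\right) = 3854 \left(-13\right) = -50102$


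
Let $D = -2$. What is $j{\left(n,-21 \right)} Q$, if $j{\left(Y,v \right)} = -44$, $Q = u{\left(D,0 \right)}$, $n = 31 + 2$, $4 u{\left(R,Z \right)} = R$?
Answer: $22$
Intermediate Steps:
$u{\left(R,Z \right)} = \frac{R}{4}$
$n = 33$
$Q = - \frac{1}{2}$ ($Q = \frac{1}{4} \left(-2\right) = - \frac{1}{2} \approx -0.5$)
$j{\left(n,-21 \right)} Q = \left(-44\right) \left(- \frac{1}{2}\right) = 22$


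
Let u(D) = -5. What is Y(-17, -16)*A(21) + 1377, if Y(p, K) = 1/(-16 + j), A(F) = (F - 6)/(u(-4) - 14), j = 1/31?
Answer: 863410/627 ≈ 1377.0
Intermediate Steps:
j = 1/31 ≈ 0.032258
A(F) = 6/19 - F/19 (A(F) = (F - 6)/(-5 - 14) = (-6 + F)/(-19) = (-6 + F)*(-1/19) = 6/19 - F/19)
Y(p, K) = -31/495 (Y(p, K) = 1/(-16 + 1/31) = 1/(-495/31) = -31/495)
Y(-17, -16)*A(21) + 1377 = -31*(6/19 - 1/19*21)/495 + 1377 = -31*(6/19 - 21/19)/495 + 1377 = -31/495*(-15/19) + 1377 = 31/627 + 1377 = 863410/627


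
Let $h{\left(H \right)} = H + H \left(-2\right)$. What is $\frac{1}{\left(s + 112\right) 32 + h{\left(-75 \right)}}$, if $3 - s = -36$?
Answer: $\frac{1}{4907} \approx 0.00020379$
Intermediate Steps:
$s = 39$ ($s = 3 - -36 = 3 + 36 = 39$)
$h{\left(H \right)} = - H$ ($h{\left(H \right)} = H - 2 H = - H$)
$\frac{1}{\left(s + 112\right) 32 + h{\left(-75 \right)}} = \frac{1}{\left(39 + 112\right) 32 - -75} = \frac{1}{151 \cdot 32 + 75} = \frac{1}{4832 + 75} = \frac{1}{4907}$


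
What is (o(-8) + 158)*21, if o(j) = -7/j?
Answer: 26691/8 ≈ 3336.4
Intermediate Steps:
(o(-8) + 158)*21 = (-7/(-8) + 158)*21 = (-7*(-⅛) + 158)*21 = (7/8 + 158)*21 = (1271/8)*21 = 26691/8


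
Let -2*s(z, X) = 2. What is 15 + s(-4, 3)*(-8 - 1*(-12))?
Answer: 11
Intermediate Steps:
s(z, X) = -1 (s(z, X) = -½*2 = -1)
15 + s(-4, 3)*(-8 - 1*(-12)) = 15 - (-8 - 1*(-12)) = 15 - (-8 + 12) = 15 - 1*4 = 15 - 4 = 11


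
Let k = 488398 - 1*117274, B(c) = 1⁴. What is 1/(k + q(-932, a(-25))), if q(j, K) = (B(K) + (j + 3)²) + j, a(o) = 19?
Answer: 1/1233234 ≈ 8.1088e-7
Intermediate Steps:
B(c) = 1
q(j, K) = 1 + j + (3 + j)² (q(j, K) = (1 + (j + 3)²) + j = (1 + (3 + j)²) + j = 1 + j + (3 + j)²)
k = 371124 (k = 488398 - 117274 = 371124)
1/(k + q(-932, a(-25))) = 1/(371124 + (1 - 932 + (3 - 932)²)) = 1/(371124 + (1 - 932 + (-929)²)) = 1/(371124 + (1 - 932 + 863041)) = 1/(371124 + 862110) = 1/1233234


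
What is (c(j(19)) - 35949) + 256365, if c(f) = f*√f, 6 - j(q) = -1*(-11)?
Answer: 220416 - 5*I*√5 ≈ 2.2042e+5 - 11.18*I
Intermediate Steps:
j(q) = -5 (j(q) = 6 - (-1)*(-11) = 6 - 1*11 = 6 - 11 = -5)
c(f) = f^(3/2)
(c(j(19)) - 35949) + 256365 = ((-5)^(3/2) - 35949) + 256365 = (-5*I*√5 - 35949) + 256365 = (-35949 - 5*I*√5) + 256365 = 220416 - 5*I*√5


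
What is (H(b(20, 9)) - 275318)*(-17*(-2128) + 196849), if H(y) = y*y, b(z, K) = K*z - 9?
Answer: -57342092925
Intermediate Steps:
b(z, K) = -9 + K*z
H(y) = y²
(H(b(20, 9)) - 275318)*(-17*(-2128) + 196849) = ((-9 + 9*20)² - 275318)*(-17*(-2128) + 196849) = ((-9 + 180)² - 275318)*(36176 + 196849) = (171² - 275318)*233025 = (29241 - 275318)*233025 = -246077*233025 = -57342092925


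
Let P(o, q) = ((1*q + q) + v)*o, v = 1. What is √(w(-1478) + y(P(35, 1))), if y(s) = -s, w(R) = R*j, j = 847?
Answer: I*√1251971 ≈ 1118.9*I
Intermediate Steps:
P(o, q) = o*(1 + 2*q) (P(o, q) = ((1*q + q) + 1)*o = ((q + q) + 1)*o = (2*q + 1)*o = (1 + 2*q)*o = o*(1 + 2*q))
w(R) = 847*R (w(R) = R*847 = 847*R)
√(w(-1478) + y(P(35, 1))) = √(847*(-1478) - 35*(1 + 2*1)) = √(-1251866 - 35*(1 + 2)) = √(-1251866 - 35*3) = √(-1251866 - 1*105) = √(-1251866 - 105) = √(-1251971) = I*√1251971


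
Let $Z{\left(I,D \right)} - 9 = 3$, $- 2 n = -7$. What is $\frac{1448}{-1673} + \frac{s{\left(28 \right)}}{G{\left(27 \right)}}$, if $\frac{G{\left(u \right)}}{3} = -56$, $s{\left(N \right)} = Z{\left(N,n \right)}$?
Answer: $- \frac{3135}{3346} \approx -0.93694$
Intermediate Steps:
$n = \frac{7}{2}$ ($n = \left(- \frac{1}{2}\right) \left(-7\right) = \frac{7}{2} \approx 3.5$)
$Z{\left(I,D \right)} = 12$ ($Z{\left(I,D \right)} = 9 + 3 = 12$)
$s{\left(N \right)} = 12$
$G{\left(u \right)} = -168$ ($G{\left(u \right)} = 3 \left(-56\right) = -168$)
$\frac{1448}{-1673} + \frac{s{\left(28 \right)}}{G{\left(27 \right)}} = \frac{1448}{-1673} + \frac{12}{-168} = 1448 \left(- \frac{1}{1673}\right) + 12 \left(- \frac{1}{168}\right) = - \frac{1448}{1673} - \frac{1}{14} = - \frac{3135}{3346}$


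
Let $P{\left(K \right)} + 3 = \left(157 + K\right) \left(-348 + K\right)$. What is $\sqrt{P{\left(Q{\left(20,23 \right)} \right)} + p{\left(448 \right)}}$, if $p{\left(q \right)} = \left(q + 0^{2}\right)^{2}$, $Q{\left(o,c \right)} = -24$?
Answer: $5 \sqrt{6049} \approx 388.88$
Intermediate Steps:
$P{\left(K \right)} = -3 + \left(-348 + K\right) \left(157 + K\right)$ ($P{\left(K \right)} = -3 + \left(157 + K\right) \left(-348 + K\right) = -3 + \left(-348 + K\right) \left(157 + K\right)$)
$p{\left(q \right)} = q^{2}$ ($p{\left(q \right)} = \left(q + 0\right)^{2} = q^{2}$)
$\sqrt{P{\left(Q{\left(20,23 \right)} \right)} + p{\left(448 \right)}} = \sqrt{\left(-54639 + \left(-24\right)^{2} - -4584\right) + 448^{2}} = \sqrt{\left(-54639 + 576 + 4584\right) + 200704} = \sqrt{-49479 + 200704} = \sqrt{151225} = 5 \sqrt{6049}$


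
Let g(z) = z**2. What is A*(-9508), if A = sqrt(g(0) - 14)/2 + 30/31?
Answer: -285240/31 - 4754*I*sqrt(14) ≈ -9201.3 - 17788.0*I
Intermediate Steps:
A = 30/31 + I*sqrt(14)/2 (A = sqrt(0**2 - 14)/2 + 30/31 = sqrt(0 - 14)*(1/2) + 30*(1/31) = sqrt(-14)*(1/2) + 30/31 = (I*sqrt(14))*(1/2) + 30/31 = I*sqrt(14)/2 + 30/31 = 30/31 + I*sqrt(14)/2 ≈ 0.96774 + 1.8708*I)
A*(-9508) = (30/31 + I*sqrt(14)/2)*(-9508) = -285240/31 - 4754*I*sqrt(14)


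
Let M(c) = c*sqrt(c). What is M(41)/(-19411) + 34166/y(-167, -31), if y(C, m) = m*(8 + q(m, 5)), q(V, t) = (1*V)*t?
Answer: 34166/4557 - 41*sqrt(41)/19411 ≈ 7.4839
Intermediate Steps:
q(V, t) = V*t
y(C, m) = m*(8 + 5*m) (y(C, m) = m*(8 + m*5) = m*(8 + 5*m))
M(c) = c**(3/2)
M(41)/(-19411) + 34166/y(-167, -31) = 41**(3/2)/(-19411) + 34166/((-31*(8 + 5*(-31)))) = (41*sqrt(41))*(-1/19411) + 34166/((-31*(8 - 155))) = -41*sqrt(41)/19411 + 34166/((-31*(-147))) = -41*sqrt(41)/19411 + 34166/4557 = 34166/4557 - 41*sqrt(41)/19411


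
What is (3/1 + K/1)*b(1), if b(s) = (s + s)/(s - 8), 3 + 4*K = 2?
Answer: -11/14 ≈ -0.78571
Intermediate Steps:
K = -1/4 (K = -3/4 + (1/4)*2 = -3/4 + 1/2 = -1/4 ≈ -0.25000)
b(s) = 2*s/(-8 + s) (b(s) = (2*s)/(-8 + s) = 2*s/(-8 + s))
(3/1 + K/1)*b(1) = (3/1 - 1/4/1)*(2*1/(-8 + 1)) = (3*1 - 1/4*1)*(2*1/(-7)) = (3 - 1/4)*(2*1*(-1/7)) = (11/4)*(-2/7) = -11/14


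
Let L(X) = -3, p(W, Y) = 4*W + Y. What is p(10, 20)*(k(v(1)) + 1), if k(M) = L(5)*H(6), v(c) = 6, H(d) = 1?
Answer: -120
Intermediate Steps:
p(W, Y) = Y + 4*W
k(M) = -3 (k(M) = -3*1 = -3)
p(10, 20)*(k(v(1)) + 1) = (20 + 4*10)*(-3 + 1) = (20 + 40)*(-2) = 60*(-2) = -120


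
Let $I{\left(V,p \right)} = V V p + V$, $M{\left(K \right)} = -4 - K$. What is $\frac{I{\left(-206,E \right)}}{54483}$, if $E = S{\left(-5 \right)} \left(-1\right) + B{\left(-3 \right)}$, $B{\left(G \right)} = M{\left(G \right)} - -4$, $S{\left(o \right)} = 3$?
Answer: $- \frac{206}{54483} \approx -0.003781$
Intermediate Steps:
$B{\left(G \right)} = - G$ ($B{\left(G \right)} = \left(-4 - G\right) - -4 = \left(-4 - G\right) + 4 = - G$)
$E = 0$ ($E = 3 \left(-1\right) - -3 = -3 + 3 = 0$)
$I{\left(V,p \right)} = V + p V^{2}$ ($I{\left(V,p \right)} = V^{2} p + V = p V^{2} + V = V + p V^{2}$)
$\frac{I{\left(-206,E \right)}}{54483} = \frac{\left(-206\right) \left(1 - 0\right)}{54483} = - 206 \left(1 + 0\right) \frac{1}{54483} = \left(-206\right) 1 \cdot \frac{1}{54483} = \left(-206\right) \frac{1}{54483} = - \frac{206}{54483}$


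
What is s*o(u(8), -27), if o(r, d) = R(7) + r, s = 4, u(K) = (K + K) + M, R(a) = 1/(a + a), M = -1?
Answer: 422/7 ≈ 60.286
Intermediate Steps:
R(a) = 1/(2*a)
u(K) = -1 + 2*K (u(K) = (K + K) - 1 = 2*K - 1 = -1 + 2*K)
o(r, d) = 1/14 + r (o(r, d) = (1/2)/7 + r = (1/2)*(1/7) + r = 1/14 + r)
s*o(u(8), -27) = 4*(1/14 + (-1 + 2*8)) = 4*(1/14 + (-1 + 16)) = 4*(1/14 + 15) = 4*(211/14) = 422/7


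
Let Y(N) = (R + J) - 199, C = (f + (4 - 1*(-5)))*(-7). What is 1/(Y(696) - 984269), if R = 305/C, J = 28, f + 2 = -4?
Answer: -21/20673545 ≈ -1.0158e-6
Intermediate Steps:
f = -6 (f = -2 - 4 = -6)
C = -21 (C = (-6 + (4 - 1*(-5)))*(-7) = (-6 + (4 + 5))*(-7) = (-6 + 9)*(-7) = 3*(-7) = -21)
R = -305/21 (R = 305/(-21) = 305*(-1/21) = -305/21 ≈ -14.524)
Y(N) = -3896/21 (Y(N) = (-305/21 + 28) - 199 = 283/21 - 199 = -3896/21)
1/(Y(696) - 984269) = 1/(-3896/21 - 984269) = 1/(-20673545/21) = -21/20673545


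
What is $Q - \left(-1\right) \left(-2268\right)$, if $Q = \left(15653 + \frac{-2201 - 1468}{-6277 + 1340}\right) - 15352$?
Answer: $- \frac{9707410}{4937} \approx -1966.3$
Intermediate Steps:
$Q = \frac{1489706}{4937}$ ($Q = \left(15653 - \frac{3669}{-4937}\right) - 15352 = \left(15653 - - \frac{3669}{4937}\right) - 15352 = \left(15653 + \frac{3669}{4937}\right) - 15352 = \frac{77282530}{4937} - 15352 = \frac{1489706}{4937} \approx 301.74$)
$Q - \left(-1\right) \left(-2268\right) = \frac{1489706}{4937} - \left(-1\right) \left(-2268\right) = \frac{1489706}{4937} - 2268 = - \frac{9707410}{4937}$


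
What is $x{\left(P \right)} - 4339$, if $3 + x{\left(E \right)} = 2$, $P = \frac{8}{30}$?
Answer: $-4340$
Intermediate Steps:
$P = \frac{4}{15}$ ($P = 8 \cdot \frac{1}{30} = \frac{4}{15} \approx 0.26667$)
$x{\left(E \right)} = -1$ ($x{\left(E \right)} = -3 + 2 = -1$)
$x{\left(P \right)} - 4339 = -1 - 4339 = -4340$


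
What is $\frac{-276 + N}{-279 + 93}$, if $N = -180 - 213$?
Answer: $\frac{223}{62} \approx 3.5968$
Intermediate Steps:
$N = -393$
$\frac{-276 + N}{-279 + 93} = \frac{-276 - 393}{-279 + 93} = - \frac{669}{-186} = \left(-669\right) \left(- \frac{1}{186}\right) = \frac{223}{62}$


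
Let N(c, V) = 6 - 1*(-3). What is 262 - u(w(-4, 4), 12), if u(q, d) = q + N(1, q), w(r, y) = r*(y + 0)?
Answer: 269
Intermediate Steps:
N(c, V) = 9 (N(c, V) = 6 + 3 = 9)
w(r, y) = r*y
u(q, d) = 9 + q (u(q, d) = q + 9 = 9 + q)
262 - u(w(-4, 4), 12) = 262 - (9 - 4*4) = 262 - (9 - 16) = 262 - 1*(-7) = 262 + 7 = 269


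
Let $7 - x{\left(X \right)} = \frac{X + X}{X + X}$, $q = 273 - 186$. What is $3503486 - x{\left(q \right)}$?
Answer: $3503480$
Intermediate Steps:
$q = 87$
$x{\left(X \right)} = 6$ ($x{\left(X \right)} = 7 - \frac{X + X}{X + X} = 7 - \frac{2 X}{2 X} = 7 - 2 X \frac{1}{2 X} = 7 - 1 = 6$)
$3503486 - x{\left(q \right)} = 3503486 - 6 = 3503480$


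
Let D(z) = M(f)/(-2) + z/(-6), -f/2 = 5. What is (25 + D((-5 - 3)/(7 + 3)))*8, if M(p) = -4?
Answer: 3256/15 ≈ 217.07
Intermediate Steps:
f = -10 (f = -2*5 = -10)
D(z) = 2 - z/6 (D(z) = -4/(-2) + z/(-6) = -4*(-1/2) + z*(-1/6) = 2 - z/6)
(25 + D((-5 - 3)/(7 + 3)))*8 = (25 + (2 - (-5 - 3)/(6*(7 + 3))))*8 = (25 + (2 - (-4)/(3*10)))*8 = (25 + (2 - 1/6*(-4/5)))*8 = (25 + (2 + 2/15))*8 = (25 + 32/15)*8 = (407/15)*8 = 3256/15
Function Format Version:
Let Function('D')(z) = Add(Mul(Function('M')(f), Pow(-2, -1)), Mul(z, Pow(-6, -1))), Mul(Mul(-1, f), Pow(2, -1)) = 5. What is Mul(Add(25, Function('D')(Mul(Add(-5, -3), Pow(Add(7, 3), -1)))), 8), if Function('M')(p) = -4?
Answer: Rational(3256, 15) ≈ 217.07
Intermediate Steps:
f = -10 (f = Mul(-2, 5) = -10)
Function('D')(z) = Add(2, Mul(Rational(-1, 6), z)) (Function('D')(z) = Add(Mul(-4, Pow(-2, -1)), Mul(z, Pow(-6, -1))) = Add(Mul(-4, Rational(-1, 2)), Mul(z, Rational(-1, 6))) = Add(2, Mul(Rational(-1, 6), z)))
Mul(Add(25, Function('D')(Mul(Add(-5, -3), Pow(Add(7, 3), -1)))), 8) = Mul(Add(25, Add(2, Mul(Rational(-1, 6), Mul(Add(-5, -3), Pow(Add(7, 3), -1))))), 8) = Mul(Add(25, Add(2, Mul(Rational(-1, 6), Mul(-8, Pow(10, -1))))), 8) = Mul(Add(25, Add(2, Mul(Rational(-1, 6), Mul(-8, Rational(1, 10))))), 8) = Mul(Add(25, Add(2, Mul(Rational(-1, 6), Rational(-4, 5)))), 8) = Mul(Add(25, Add(2, Rational(2, 15))), 8) = Mul(Add(25, Rational(32, 15)), 8) = Mul(Rational(407, 15), 8) = Rational(3256, 15)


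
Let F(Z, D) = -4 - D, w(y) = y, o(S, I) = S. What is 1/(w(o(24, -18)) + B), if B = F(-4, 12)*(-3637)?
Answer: 1/58216 ≈ 1.7177e-5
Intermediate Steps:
B = 58192 (B = (-4 - 1*12)*(-3637) = (-4 - 12)*(-3637) = -16*(-3637) = 58192)
1/(w(o(24, -18)) + B) = 1/(24 + 58192) = 1/58216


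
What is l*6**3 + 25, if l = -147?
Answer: -31727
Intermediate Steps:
l*6**3 + 25 = -147*6**3 + 25 = -147*216 + 25 = -31752 + 25 = -31727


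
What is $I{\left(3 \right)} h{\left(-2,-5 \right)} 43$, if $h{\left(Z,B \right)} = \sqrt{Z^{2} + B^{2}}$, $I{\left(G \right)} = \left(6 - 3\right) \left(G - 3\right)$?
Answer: $0$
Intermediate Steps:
$I{\left(G \right)} = -9 + 3 G$ ($I{\left(G \right)} = 3 \left(-3 + G\right) = -9 + 3 G$)
$h{\left(Z,B \right)} = \sqrt{B^{2} + Z^{2}}$
$I{\left(3 \right)} h{\left(-2,-5 \right)} 43 = \left(-9 + 3 \cdot 3\right) \sqrt{\left(-5\right)^{2} + \left(-2\right)^{2}} \cdot 43 = \left(-9 + 9\right) \sqrt{25 + 4} \cdot 43 = 0 \sqrt{29} \cdot 43 = 0 \cdot 43 = 0$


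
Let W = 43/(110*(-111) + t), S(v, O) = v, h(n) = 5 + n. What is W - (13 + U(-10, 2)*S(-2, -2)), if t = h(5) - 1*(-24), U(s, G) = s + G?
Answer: -353147/12176 ≈ -29.004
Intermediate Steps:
U(s, G) = G + s
t = 34 (t = (5 + 5) - 1*(-24) = 10 + 24 = 34)
W = -43/12176 (W = 43/(110*(-111) + 34) = 43/(-12210 + 34) = 43/(-12176) = 43*(-1/12176) = -43/12176 ≈ -0.0035315)
W - (13 + U(-10, 2)*S(-2, -2)) = -43/12176 - (13 + (2 - 10)*(-2)) = -43/12176 - (13 - 8*(-2)) = -43/12176 - (13 + 16) = -43/12176 - 1*29 = -43/12176 - 29 = -353147/12176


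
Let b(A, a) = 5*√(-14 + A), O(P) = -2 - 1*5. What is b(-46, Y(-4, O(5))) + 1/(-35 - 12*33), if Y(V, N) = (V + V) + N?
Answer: -1/431 + 10*I*√15 ≈ -0.0023202 + 38.73*I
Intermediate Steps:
O(P) = -7 (O(P) = -2 - 5 = -7)
Y(V, N) = N + 2*V (Y(V, N) = 2*V + N = N + 2*V)
b(-46, Y(-4, O(5))) + 1/(-35 - 12*33) = 5*√(-14 - 46) + 1/(-35 - 12*33) = 5*√(-60) + 1/(-35 - 396) = 5*(2*I*√15) + 1/(-431) = 10*I*√15 - 1/431 = -1/431 + 10*I*√15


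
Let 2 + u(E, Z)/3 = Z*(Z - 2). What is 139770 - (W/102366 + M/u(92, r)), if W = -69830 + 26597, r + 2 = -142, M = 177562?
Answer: 50128538600267/358656342 ≈ 1.3977e+5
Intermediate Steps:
r = -144 (r = -2 - 142 = -144)
u(E, Z) = -6 + 3*Z*(-2 + Z) (u(E, Z) = -6 + 3*(Z*(Z - 2)) = -6 + 3*(Z*(-2 + Z)) = -6 + 3*Z*(-2 + Z))
W = -43233
139770 - (W/102366 + M/u(92, r)) = 139770 - (-43233/102366 + 177562/(-6 - 6*(-144) + 3*(-144)**2)) = 139770 - (-43233*1/102366 + 177562/(-6 + 864 + 3*20736)) = 139770 - (-14411/34122 + 177562/(-6 + 864 + 62208)) = 139770 - (-14411/34122 + 177562/63066) = 139770 - (-14411/34122 + 177562*(1/63066)) = 139770 - (-14411/34122 + 88781/31533) = 139770 - 1*858321073/358656342 = 139770 - 858321073/358656342 = 50128538600267/358656342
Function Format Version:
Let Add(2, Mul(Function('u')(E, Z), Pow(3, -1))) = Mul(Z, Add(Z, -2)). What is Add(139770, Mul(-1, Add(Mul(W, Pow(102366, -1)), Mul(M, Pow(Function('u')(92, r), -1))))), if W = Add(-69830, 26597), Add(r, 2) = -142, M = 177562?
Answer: Rational(50128538600267, 358656342) ≈ 1.3977e+5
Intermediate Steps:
r = -144 (r = Add(-2, -142) = -144)
Function('u')(E, Z) = Add(-6, Mul(3, Z, Add(-2, Z))) (Function('u')(E, Z) = Add(-6, Mul(3, Mul(Z, Add(Z, -2)))) = Add(-6, Mul(3, Mul(Z, Add(-2, Z)))) = Add(-6, Mul(3, Z, Add(-2, Z))))
W = -43233
Add(139770, Mul(-1, Add(Mul(W, Pow(102366, -1)), Mul(M, Pow(Function('u')(92, r), -1))))) = Add(139770, Mul(-1, Add(Mul(-43233, Pow(102366, -1)), Mul(177562, Pow(Add(-6, Mul(-6, -144), Mul(3, Pow(-144, 2))), -1))))) = Add(139770, Mul(-1, Add(Mul(-43233, Rational(1, 102366)), Mul(177562, Pow(Add(-6, 864, Mul(3, 20736)), -1))))) = Add(139770, Mul(-1, Add(Rational(-14411, 34122), Mul(177562, Pow(Add(-6, 864, 62208), -1))))) = Add(139770, Mul(-1, Add(Rational(-14411, 34122), Mul(177562, Pow(63066, -1))))) = Add(139770, Mul(-1, Add(Rational(-14411, 34122), Mul(177562, Rational(1, 63066))))) = Add(139770, Mul(-1, Add(Rational(-14411, 34122), Rational(88781, 31533)))) = Add(139770, Mul(-1, Rational(858321073, 358656342))) = Add(139770, Rational(-858321073, 358656342)) = Rational(50128538600267, 358656342)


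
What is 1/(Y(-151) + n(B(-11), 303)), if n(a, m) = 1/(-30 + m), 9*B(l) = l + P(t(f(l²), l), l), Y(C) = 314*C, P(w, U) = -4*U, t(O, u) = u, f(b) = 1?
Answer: -273/12944021 ≈ -2.1091e-5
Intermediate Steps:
B(l) = -l/3 (B(l) = (l - 4*l)/9 = (-3*l)/9 = -l/3)
1/(Y(-151) + n(B(-11), 303)) = 1/(314*(-151) + 1/(-30 + 303)) = 1/(-47414 + 1/273) = 1/(-12944021/273) = -273/12944021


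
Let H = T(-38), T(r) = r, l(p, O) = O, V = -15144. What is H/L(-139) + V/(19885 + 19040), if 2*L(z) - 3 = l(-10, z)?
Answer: 74893/441150 ≈ 0.16977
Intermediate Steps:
L(z) = 3/2 + z/2
H = -38
H/L(-139) + V/(19885 + 19040) = -38/(3/2 + (1/2)*(-139)) - 15144/(19885 + 19040) = -38/(3/2 - 139/2) - 15144/38925 = -38/(-68) - 15144*1/38925 = -38*(-1/68) - 5048/12975 = 19/34 - 5048/12975 = 74893/441150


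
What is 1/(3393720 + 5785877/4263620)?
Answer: 4263620/14469538252277 ≈ 2.9466e-7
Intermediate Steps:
1/(3393720 + 5785877/4263620) = 1/(14469538252277/4263620) = 4263620/14469538252277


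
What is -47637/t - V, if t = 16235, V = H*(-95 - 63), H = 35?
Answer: 89731913/16235 ≈ 5527.1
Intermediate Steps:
V = -5530 (V = 35*(-95 - 63) = 35*(-158) = -5530)
-47637/t - V = -47637/16235 - 1*(-5530) = -47637*1/16235 + 5530 = -47637/16235 + 5530 = 89731913/16235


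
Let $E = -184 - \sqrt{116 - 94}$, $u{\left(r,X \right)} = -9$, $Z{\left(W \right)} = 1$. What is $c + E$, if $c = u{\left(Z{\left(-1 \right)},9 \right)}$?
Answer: $-193 - \sqrt{22} \approx -197.69$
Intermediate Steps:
$E = -184 - \sqrt{22} \approx -188.69$
$c = -9$
$c + E = -9 - \left(184 + \sqrt{22}\right) = -193 - \sqrt{22}$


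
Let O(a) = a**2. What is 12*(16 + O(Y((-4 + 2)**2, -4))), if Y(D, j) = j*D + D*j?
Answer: 12480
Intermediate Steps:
Y(D, j) = 2*D*j (Y(D, j) = D*j + D*j = 2*D*j)
12*(16 + O(Y((-4 + 2)**2, -4))) = 12*(16 + (2*(-4 + 2)**2*(-4))**2) = 12*(16 + (2*(-2)**2*(-4))**2) = 12*(16 + (2*4*(-4))**2) = 12*(16 + (-32)**2) = 12*(16 + 1024) = 12*1040 = 12480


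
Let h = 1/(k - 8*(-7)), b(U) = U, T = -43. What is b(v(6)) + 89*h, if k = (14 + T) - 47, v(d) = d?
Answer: 31/20 ≈ 1.5500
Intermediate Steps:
k = -76 (k = (14 - 43) - 47 = -29 - 47 = -76)
h = -1/20 (h = 1/(-76 - 8*(-7)) = 1/(-76 + 56) = 1/(-20) = -1/20 ≈ -0.050000)
b(v(6)) + 89*h = 6 + 89*(-1/20) = 6 - 89/20 = 31/20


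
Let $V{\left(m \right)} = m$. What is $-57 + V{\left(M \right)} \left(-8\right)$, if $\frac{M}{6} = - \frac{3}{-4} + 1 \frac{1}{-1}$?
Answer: $-45$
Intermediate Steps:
$M = - \frac{3}{2}$ ($M = 6 \left(- \frac{3}{-4} + 1 \frac{1}{-1}\right) = 6 \left(\left(-3\right) \left(- \frac{1}{4}\right) + 1 \left(-1\right)\right) = 6 \left(\frac{3}{4} - 1\right) = 6 \left(- \frac{1}{4}\right) = - \frac{3}{2} \approx -1.5$)
$-57 + V{\left(M \right)} \left(-8\right) = -57 - -12 = -57 + 12 = -45$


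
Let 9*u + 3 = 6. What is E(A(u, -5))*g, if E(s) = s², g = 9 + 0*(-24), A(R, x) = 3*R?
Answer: 9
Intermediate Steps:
u = ⅓ (u = -⅓ + (⅑)*6 = -⅓ + ⅔ = ⅓ ≈ 0.33333)
g = 9 (g = 9 + 0 = 9)
E(A(u, -5))*g = (3*(⅓))²*9 = 1²*9 = 1*9 = 9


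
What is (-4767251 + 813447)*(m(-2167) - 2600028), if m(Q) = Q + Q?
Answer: 10297136893048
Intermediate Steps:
m(Q) = 2*Q
(-4767251 + 813447)*(m(-2167) - 2600028) = (-4767251 + 813447)*(2*(-2167) - 2600028) = -3953804*(-4334 - 2600028) = -3953804*(-2604362) = 10297136893048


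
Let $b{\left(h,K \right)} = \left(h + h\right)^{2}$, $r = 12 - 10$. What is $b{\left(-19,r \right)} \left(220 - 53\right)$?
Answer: $241148$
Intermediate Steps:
$r = 2$ ($r = 12 - 10 = 2$)
$b{\left(h,K \right)} = 4 h^{2}$ ($b{\left(h,K \right)} = \left(2 h\right)^{2} = 4 h^{2}$)
$b{\left(-19,r \right)} \left(220 - 53\right) = 4 \left(-19\right)^{2} \left(220 - 53\right) = 4 \cdot 361 \cdot 167 = 1444 \cdot 167 = 241148$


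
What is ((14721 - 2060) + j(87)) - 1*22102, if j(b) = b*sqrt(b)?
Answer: -9441 + 87*sqrt(87) ≈ -8629.5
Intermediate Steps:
j(b) = b**(3/2)
((14721 - 2060) + j(87)) - 1*22102 = ((14721 - 2060) + 87**(3/2)) - 1*22102 = (12661 + 87*sqrt(87)) - 22102 = -9441 + 87*sqrt(87)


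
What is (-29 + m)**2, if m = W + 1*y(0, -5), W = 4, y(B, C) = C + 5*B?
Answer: 900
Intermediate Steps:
m = -1 (m = 4 + 1*(-5 + 5*0) = 4 + 1*(-5 + 0) = 4 + 1*(-5) = 4 - 5 = -1)
(-29 + m)**2 = (-29 - 1)**2 = (-30)**2 = 900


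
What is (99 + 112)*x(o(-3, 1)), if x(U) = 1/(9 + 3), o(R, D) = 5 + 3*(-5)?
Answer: 211/12 ≈ 17.583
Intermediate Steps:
o(R, D) = -10 (o(R, D) = 5 - 15 = -10)
x(U) = 1/12
(99 + 112)*x(o(-3, 1)) = (99 + 112)*(1/12) = 211*(1/12) = 211/12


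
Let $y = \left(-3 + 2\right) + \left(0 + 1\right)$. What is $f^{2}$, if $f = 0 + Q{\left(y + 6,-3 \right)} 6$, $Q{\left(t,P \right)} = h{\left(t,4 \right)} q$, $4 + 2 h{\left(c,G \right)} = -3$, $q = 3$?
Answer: $3969$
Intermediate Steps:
$h{\left(c,G \right)} = - \frac{7}{2}$ ($h{\left(c,G \right)} = -2 + \frac{1}{2} \left(-3\right) = -2 - \frac{3}{2} = - \frac{7}{2}$)
$y = 0$ ($y = -1 + 1 = 0$)
$Q{\left(t,P \right)} = - \frac{21}{2}$ ($Q{\left(t,P \right)} = \left(- \frac{7}{2}\right) 3 = - \frac{21}{2}$)
$f = -63$ ($f = 0 - 63 = -63$)
$f^{2} = \left(-63\right)^{2} = 3969$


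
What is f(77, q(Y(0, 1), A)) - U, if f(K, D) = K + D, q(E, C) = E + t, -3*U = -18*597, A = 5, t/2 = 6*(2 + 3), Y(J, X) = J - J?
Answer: -3445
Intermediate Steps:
Y(J, X) = 0
t = 60 (t = 2*(6*(2 + 3)) = 2*(6*5) = 2*30 = 60)
U = 3582 (U = -(-6)*597 = -⅓*(-10746) = 3582)
q(E, C) = 60 + E (q(E, C) = E + 60 = 60 + E)
f(K, D) = D + K
f(77, q(Y(0, 1), A)) - U = ((60 + 0) + 77) - 1*3582 = (60 + 77) - 3582 = 137 - 3582 = -3445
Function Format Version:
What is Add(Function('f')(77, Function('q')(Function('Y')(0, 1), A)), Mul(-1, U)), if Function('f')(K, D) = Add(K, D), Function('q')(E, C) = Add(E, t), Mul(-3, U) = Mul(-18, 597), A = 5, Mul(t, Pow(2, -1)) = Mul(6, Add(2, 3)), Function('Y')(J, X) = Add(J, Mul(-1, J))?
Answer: -3445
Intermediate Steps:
Function('Y')(J, X) = 0
t = 60 (t = Mul(2, Mul(6, Add(2, 3))) = Mul(2, Mul(6, 5)) = Mul(2, 30) = 60)
U = 3582 (U = Mul(Rational(-1, 3), Mul(-18, 597)) = Mul(Rational(-1, 3), -10746) = 3582)
Function('q')(E, C) = Add(60, E) (Function('q')(E, C) = Add(E, 60) = Add(60, E))
Function('f')(K, D) = Add(D, K)
Add(Function('f')(77, Function('q')(Function('Y')(0, 1), A)), Mul(-1, U)) = Add(Add(Add(60, 0), 77), Mul(-1, 3582)) = Add(Add(60, 77), -3582) = Add(137, -3582) = -3445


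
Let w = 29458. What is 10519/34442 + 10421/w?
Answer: 167197196/253648109 ≈ 0.65917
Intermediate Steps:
10519/34442 + 10421/w = 10519/34442 + 10421/29458 = 167197196/253648109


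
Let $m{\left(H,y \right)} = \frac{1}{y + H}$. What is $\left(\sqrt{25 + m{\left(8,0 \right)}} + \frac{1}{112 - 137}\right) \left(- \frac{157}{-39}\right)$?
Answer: $- \frac{157}{975} + \frac{157 \sqrt{402}}{156} \approx 20.017$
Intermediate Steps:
$m{\left(H,y \right)} = \frac{1}{H + y}$
$\left(\sqrt{25 + m{\left(8,0 \right)}} + \frac{1}{112 - 137}\right) \left(- \frac{157}{-39}\right) = \left(\sqrt{25 + \frac{1}{8 + 0}} + \frac{1}{112 - 137}\right) \left(- \frac{157}{-39}\right) = \left(\sqrt{25 + \frac{1}{8}} + \frac{1}{-25}\right) \left(\left(-157\right) \left(- \frac{1}{39}\right)\right) = \left(\sqrt{25 + \frac{1}{8}} - \frac{1}{25}\right) \frac{157}{39} = \left(\sqrt{\frac{201}{8}} - \frac{1}{25}\right) \frac{157}{39} = \left(\frac{\sqrt{402}}{4} - \frac{1}{25}\right) \frac{157}{39} = \left(- \frac{1}{25} + \frac{\sqrt{402}}{4}\right) \frac{157}{39} = - \frac{157}{975} + \frac{157 \sqrt{402}}{156}$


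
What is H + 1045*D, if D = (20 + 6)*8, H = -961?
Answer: 216399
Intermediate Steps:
D = 208 (D = 26*8 = 208)
H + 1045*D = -961 + 1045*208 = -961 + 217360 = 216399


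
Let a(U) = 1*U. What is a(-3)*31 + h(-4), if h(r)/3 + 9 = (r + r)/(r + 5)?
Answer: -144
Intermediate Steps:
a(U) = U
h(r) = -27 + 6*r/(5 + r) (h(r) = -27 + 3*((r + r)/(r + 5)) = -27 + 3*((2*r)/(5 + r)) = -27 + 3*(2*r/(5 + r)) = -27 + 6*r/(5 + r))
a(-3)*31 + h(-4) = -3*31 + 3*(-45 - 7*(-4))/(5 - 4) = -93 + 3*(-45 + 28)/1 = -93 + 3*1*(-17) = -93 - 51 = -144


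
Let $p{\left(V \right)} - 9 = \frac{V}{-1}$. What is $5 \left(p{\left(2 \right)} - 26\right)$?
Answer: $-95$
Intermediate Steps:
$p{\left(V \right)} = 9 - V$ ($p{\left(V \right)} = 9 + \frac{V}{-1} = 9 + V \left(-1\right) = 9 - V$)
$5 \left(p{\left(2 \right)} - 26\right) = 5 \left(\left(9 - 2\right) - 26\right) = 5 \left(7 - 26\right) = 5 \left(-19\right) = -95$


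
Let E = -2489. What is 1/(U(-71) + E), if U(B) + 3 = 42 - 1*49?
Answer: -1/2499 ≈ -0.00040016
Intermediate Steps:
U(B) = -10 (U(B) = -3 + (42 - 1*49) = -3 + (42 - 49) = -3 - 7 = -10)
1/(U(-71) + E) = 1/(-10 - 2489) = 1/(-2499) = -1/2499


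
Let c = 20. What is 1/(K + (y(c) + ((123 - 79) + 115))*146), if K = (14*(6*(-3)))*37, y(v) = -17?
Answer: 1/11408 ≈ 8.7658e-5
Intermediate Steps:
K = -9324 (K = (14*(-18))*37 = -252*37 = -9324)
1/(K + (y(c) + ((123 - 79) + 115))*146) = 1/(-9324 + (-17 + ((123 - 79) + 115))*146) = 1/(-9324 + (-17 + (44 + 115))*146) = 1/(-9324 + (-17 + 159)*146) = 1/(-9324 + 142*146) = 1/(-9324 + 20732) = 1/11408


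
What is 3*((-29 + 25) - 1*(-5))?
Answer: 3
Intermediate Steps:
3*((-29 + 25) - 1*(-5)) = 3*(-4 + 5) = 3*1 = 3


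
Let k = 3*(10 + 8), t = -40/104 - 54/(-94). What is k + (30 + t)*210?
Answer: 3906654/611 ≈ 6393.9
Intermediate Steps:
t = 116/611 (t = -40*1/104 - 54*(-1/94) = -5/13 + 27/47 = 116/611 ≈ 0.18985)
k = 54 (k = 3*18 = 54)
k + (30 + t)*210 = 54 + (30 + 116/611)*210 = 54 + (18446/611)*210 = 54 + 3873660/611 = 3906654/611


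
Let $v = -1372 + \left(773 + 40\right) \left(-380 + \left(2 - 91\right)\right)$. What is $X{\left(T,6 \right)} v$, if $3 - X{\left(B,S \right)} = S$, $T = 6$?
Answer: $1148007$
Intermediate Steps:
$X{\left(B,S \right)} = 3 - S$
$v = -382669$ ($v = -1372 + 813 \left(-380 - 89\right) = -1372 + 813 \left(-469\right) = -1372 - 381297 = -382669$)
$X{\left(T,6 \right)} v = \left(3 - 6\right) \left(-382669\right) = \left(-3\right) \left(-382669\right) = 1148007$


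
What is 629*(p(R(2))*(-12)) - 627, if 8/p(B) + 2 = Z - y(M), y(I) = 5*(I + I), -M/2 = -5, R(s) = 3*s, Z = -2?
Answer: -603/13 ≈ -46.385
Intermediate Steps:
M = 10 (M = -2*(-5) = 10)
y(I) = 10*I (y(I) = 5*(2*I) = 10*I)
p(B) = -1/13 (p(B) = 8/(-2 + (-2 - 10*10)) = 8/(-2 + (-2 - 1*100)) = 8/(-2 + (-2 - 100)) = 8/(-2 - 102) = 8/(-104) = 8*(-1/104) = -1/13)
629*(p(R(2))*(-12)) - 627 = 629*(-1/13*(-12)) - 627 = 629*(12/13) - 627 = 7548/13 - 627 = -603/13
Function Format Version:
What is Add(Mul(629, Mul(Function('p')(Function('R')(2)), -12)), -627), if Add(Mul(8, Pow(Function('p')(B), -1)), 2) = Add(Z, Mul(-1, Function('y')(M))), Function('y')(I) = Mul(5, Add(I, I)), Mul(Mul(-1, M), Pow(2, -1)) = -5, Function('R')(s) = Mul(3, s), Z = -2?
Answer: Rational(-603, 13) ≈ -46.385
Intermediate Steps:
M = 10 (M = Mul(-2, -5) = 10)
Function('y')(I) = Mul(10, I) (Function('y')(I) = Mul(5, Mul(2, I)) = Mul(10, I))
Function('p')(B) = Rational(-1, 13) (Function('p')(B) = Mul(8, Pow(Add(-2, Add(-2, Mul(-1, Mul(10, 10)))), -1)) = Mul(8, Pow(Add(-2, Add(-2, Mul(-1, 100))), -1)) = Mul(8, Pow(Add(-2, Add(-2, -100)), -1)) = Mul(8, Pow(Add(-2, -102), -1)) = Mul(8, Pow(-104, -1)) = Mul(8, Rational(-1, 104)) = Rational(-1, 13))
Add(Mul(629, Mul(Function('p')(Function('R')(2)), -12)), -627) = Add(Mul(629, Mul(Rational(-1, 13), -12)), -627) = Add(Mul(629, Rational(12, 13)), -627) = Add(Rational(7548, 13), -627) = Rational(-603, 13)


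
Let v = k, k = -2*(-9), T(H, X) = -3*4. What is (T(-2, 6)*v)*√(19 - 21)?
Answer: -216*I*√2 ≈ -305.47*I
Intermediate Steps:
T(H, X) = -12
k = 18
v = 18
(T(-2, 6)*v)*√(19 - 21) = (-12*18)*√(19 - 21) = -216*I*√2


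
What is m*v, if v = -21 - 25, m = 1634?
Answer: -75164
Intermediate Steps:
v = -46
m*v = 1634*(-46) = -75164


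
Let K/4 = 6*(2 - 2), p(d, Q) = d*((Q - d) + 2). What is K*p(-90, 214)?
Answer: 0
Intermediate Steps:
p(d, Q) = d*(2 + Q - d)
K = 0 (K = 4*(6*(2 - 2)) = 4*(6*0) = 4*0 = 0)
K*p(-90, 214) = 0*(-90*(2 + 214 - 1*(-90))) = 0*(-90*(2 + 214 + 90)) = 0*(-90*306) = 0*(-27540) = 0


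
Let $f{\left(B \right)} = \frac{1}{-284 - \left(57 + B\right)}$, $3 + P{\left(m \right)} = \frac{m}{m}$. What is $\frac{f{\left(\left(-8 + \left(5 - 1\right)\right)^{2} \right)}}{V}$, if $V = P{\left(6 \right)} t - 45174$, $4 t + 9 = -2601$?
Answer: $\frac{1}{15661233} \approx 6.3852 \cdot 10^{-8}$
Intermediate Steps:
$P{\left(m \right)} = -2$ ($P{\left(m \right)} = -3 + \frac{m}{m} = -3 + 1 = -2$)
$t = - \frac{1305}{2}$ ($t = - \frac{9}{4} + \frac{1}{4} \left(-2601\right) = - \frac{9}{4} - \frac{2601}{4} = - \frac{1305}{2} \approx -652.5$)
$f{\left(B \right)} = \frac{1}{-341 - B}$
$V = -43869$ ($V = \left(-2\right) \left(- \frac{1305}{2}\right) - 45174 = 1305 - 45174 = -43869$)
$\frac{f{\left(\left(-8 + \left(5 - 1\right)\right)^{2} \right)}}{V} = \frac{\left(-1\right) \frac{1}{341 + \left(-8 + \left(5 - 1\right)\right)^{2}}}{-43869} = - \frac{1}{341 + \left(-8 + \left(5 - 1\right)\right)^{2}} \left(- \frac{1}{43869}\right) = - \frac{1}{341 + \left(-8 + 4\right)^{2}} \left(- \frac{1}{43869}\right) = - \frac{1}{341 + \left(-4\right)^{2}} \left(- \frac{1}{43869}\right) = - \frac{1}{341 + 16} \left(- \frac{1}{43869}\right) = - \frac{1}{357} \left(- \frac{1}{43869}\right) = \left(-1\right) \frac{1}{357} \left(- \frac{1}{43869}\right) = \left(- \frac{1}{357}\right) \left(- \frac{1}{43869}\right) = \frac{1}{15661233}$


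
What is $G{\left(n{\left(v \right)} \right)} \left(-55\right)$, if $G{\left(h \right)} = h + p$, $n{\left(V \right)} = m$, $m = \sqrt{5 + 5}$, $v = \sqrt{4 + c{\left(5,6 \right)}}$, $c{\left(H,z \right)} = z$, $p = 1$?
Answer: $-55 - 55 \sqrt{10} \approx -228.93$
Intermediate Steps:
$v = \sqrt{10}$ ($v = \sqrt{4 + 6} = \sqrt{10} \approx 3.1623$)
$m = \sqrt{10} \approx 3.1623$
$n{\left(V \right)} = \sqrt{10}$
$G{\left(h \right)} = 1 + h$ ($G{\left(h \right)} = h + 1 = 1 + h$)
$G{\left(n{\left(v \right)} \right)} \left(-55\right) = \left(1 + \sqrt{10}\right) \left(-55\right) = -55 - 55 \sqrt{10}$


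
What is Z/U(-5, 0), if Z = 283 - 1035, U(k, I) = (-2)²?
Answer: -188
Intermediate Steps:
U(k, I) = 4
Z = -752
Z/U(-5, 0) = -752/4 = -752*¼ = -188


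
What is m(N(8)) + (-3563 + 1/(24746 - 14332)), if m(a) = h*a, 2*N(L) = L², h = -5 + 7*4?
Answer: -29440377/10414 ≈ -2827.0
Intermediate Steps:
h = 23 (h = -5 + 28 = 23)
N(L) = L²/2
m(a) = 23*a
m(N(8)) + (-3563 + 1/(24746 - 14332)) = 23*((½)*8²) + (-3563 + 1/(24746 - 14332)) = 23*((½)*64) + (-3563 + 1/10414) = 23*32 + (-3563 + 1/10414) = 736 - 37105081/10414 = -29440377/10414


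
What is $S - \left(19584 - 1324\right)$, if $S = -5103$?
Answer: $-23363$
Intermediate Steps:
$S - \left(19584 - 1324\right) = -5103 - \left(19584 - 1324\right) = -5103 - 18260 = -23363$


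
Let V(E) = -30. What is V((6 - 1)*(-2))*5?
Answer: -150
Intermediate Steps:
V((6 - 1)*(-2))*5 = -30*5 = -150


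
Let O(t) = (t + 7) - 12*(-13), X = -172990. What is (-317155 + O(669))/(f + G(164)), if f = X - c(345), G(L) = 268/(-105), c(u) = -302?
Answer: 33213915/18132508 ≈ 1.8317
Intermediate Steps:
G(L) = -268/105 (G(L) = 268*(-1/105) = -268/105)
f = -172688 (f = -172990 - 1*(-302) = -172990 + 302 = -172688)
O(t) = 163 + t (O(t) = (7 + t) + 156 = 163 + t)
(-317155 + O(669))/(f + G(164)) = (-317155 + (163 + 669))/(-172688 - 268/105) = (-317155 + 832)/(-18132508/105) = -316323*(-105/18132508) = 33213915/18132508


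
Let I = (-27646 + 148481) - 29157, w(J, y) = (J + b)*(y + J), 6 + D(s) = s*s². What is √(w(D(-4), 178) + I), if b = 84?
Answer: √93190 ≈ 305.27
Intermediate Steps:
D(s) = -6 + s³ (D(s) = -6 + s*s² = -6 + s³)
w(J, y) = (84 + J)*(J + y) (w(J, y) = (J + 84)*(y + J) = (84 + J)*(J + y))
I = 91678 (I = 120835 - 29157 = 91678)
√(w(D(-4), 178) + I) = √(((-6 + (-4)³)² + 84*(-6 + (-4)³) + 84*178 + (-6 + (-4)³)*178) + 91678) = √(((-6 - 64)² + 84*(-6 - 64) + 14952 + (-6 - 64)*178) + 91678) = √(((-70)² + 84*(-70) + 14952 - 70*178) + 91678) = √((4900 - 5880 + 14952 - 12460) + 91678) = √(1512 + 91678) = √93190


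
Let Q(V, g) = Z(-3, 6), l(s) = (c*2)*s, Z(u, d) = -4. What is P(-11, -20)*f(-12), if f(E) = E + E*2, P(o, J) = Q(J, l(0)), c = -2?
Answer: 144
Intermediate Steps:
l(s) = -4*s (l(s) = (-2*2)*s = -4*s)
Q(V, g) = -4
P(o, J) = -4
f(E) = 3*E (f(E) = E + 2*E = 3*E)
P(-11, -20)*f(-12) = -12*(-12) = -4*(-36) = 144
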